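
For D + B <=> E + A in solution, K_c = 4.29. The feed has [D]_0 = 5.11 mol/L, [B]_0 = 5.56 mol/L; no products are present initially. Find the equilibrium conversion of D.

X = 0.702

Let X = conversion of D; extent ξ = 5.11·X mol/L.
Concentrations: [D] = 5.11 − 5.11X; [B] = 5.56 − 5.11X; [E] = 5.11X; [A] = 5.11X.
K_c = [E] [A] / ([D] [B]).
Solving K_c = 4.29 for X ∈ (0,1): X = 0.702.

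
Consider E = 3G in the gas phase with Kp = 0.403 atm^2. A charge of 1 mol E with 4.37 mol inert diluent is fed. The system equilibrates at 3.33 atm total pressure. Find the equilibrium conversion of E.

Let X = conversion of E (basis 1 mol E); extent of reaction ξ = X.
At extent ξ: n_E = 1 − X; n_G = 3X; n_I = 4.37 (inert).
n_T = Σnᵢ = 5.37 + 2X.
With p_i = (n_i/n_T)P, Kp = p_G^3 / (p_E).
Substituting and setting equal to 0.403 atm^2 gives a polynomial in X; the root in (0,1) is X = 0.321.

X = 0.321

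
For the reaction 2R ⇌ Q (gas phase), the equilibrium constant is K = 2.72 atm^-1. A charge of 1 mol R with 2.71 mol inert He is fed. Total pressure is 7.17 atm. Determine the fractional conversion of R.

Let X = conversion of R (basis 1 mol R); extent of reaction ξ = 0.5X.
At extent ξ: n_R = 1 − X; n_Q = 0.5X; n_I = 2.71 (inert).
Summing: n_T = 3.71 − 0.5X.
With p_i = (n_i/n_T)P, K = p_Q / (p_R^2).
Substituting and setting equal to 2.72 atm^-1 gives a polynomial in X; the root in (0,1) is X = 0.747.

X = 0.747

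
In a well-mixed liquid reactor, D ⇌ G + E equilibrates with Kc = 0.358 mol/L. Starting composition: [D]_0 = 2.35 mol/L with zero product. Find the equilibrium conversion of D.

Let X = conversion of D; extent ξ = 2.35·X mol/L.
Concentrations: [D] = 2.35 − 2.35X; [G] = 2.35X; [E] = 2.35X.
Kc = [G] [E] / ([D]).
This equals 0.358 at X = 0.322 (the root in 0 < X < 1).

X = 0.322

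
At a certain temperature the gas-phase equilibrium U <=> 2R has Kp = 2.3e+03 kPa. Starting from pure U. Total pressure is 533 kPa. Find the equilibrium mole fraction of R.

Basis: 1 mol U initially; let X = conversion of U. Extent ξ = X.
Moles: n_U = 1 − X; n_R = 2X.
n_T = Σnᵢ = 1 + X.
y_i = n_i/n_T, p_i = y_i·P. Kp = p_R^2 / (p_U).
Setting this equal to 2.3e+03 kPa and taking the physical root (0 < X < 1) gives X = 0.720.
Then n_R = 1.44, n_T = 1.72, so y_R = 0.837.

y_R = 0.837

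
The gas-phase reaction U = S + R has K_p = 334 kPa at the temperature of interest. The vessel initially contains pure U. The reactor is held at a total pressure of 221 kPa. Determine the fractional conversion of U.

Let X = conversion of U (basis 1 mol U); extent of reaction ξ = X.
At extent ξ: n_U = 1 − X; n_S = X; n_R = X.
Total moles n_T = 1 + X.
Mole fractions y_i = n_i/n_T; K_p = p_S p_R / (p_U) with p_i = y_i·P.
This yields a degree-2 equation in X; solving on (0,1), X = 0.776.

X = 0.776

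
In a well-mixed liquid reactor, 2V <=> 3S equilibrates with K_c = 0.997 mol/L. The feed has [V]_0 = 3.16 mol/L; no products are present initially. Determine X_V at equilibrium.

X = 0.343

Let X = conversion of V; extent ξ = 3.16X/2 mol/L.
Concentrations: [V] = 3.16 − 3.16X; [S] = 4.74X.
K_c = [S]^3 / ([V]^2).
Solving K_c = 0.997 for X ∈ (0,1): X = 0.343.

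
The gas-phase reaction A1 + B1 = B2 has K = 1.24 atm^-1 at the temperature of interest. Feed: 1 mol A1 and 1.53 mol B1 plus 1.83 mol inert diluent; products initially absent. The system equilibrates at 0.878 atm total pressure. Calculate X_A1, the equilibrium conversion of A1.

X = 0.253

Let X = conversion of A1 (basis 1 mol A1); extent of reaction ξ = X.
Mole table: n_A1 = 1 − X; n_B1 = 1.53 − X; n_B2 = X; n_I = 1.83 (inert).
Summing: n_T = 4.36 − X.
y_i = n_i/n_T, p_i = y_i·P. K = p_B2 / (p_A1 p_B1).
Substituting and setting equal to 1.24 atm^-1 gives a polynomial in X; the root in (0,1) is X = 0.253.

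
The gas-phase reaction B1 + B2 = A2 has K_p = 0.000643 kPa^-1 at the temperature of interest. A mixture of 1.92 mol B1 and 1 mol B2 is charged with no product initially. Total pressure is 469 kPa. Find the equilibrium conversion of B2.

Basis: 1 mol B2 initially; let X = conversion of B2. Extent ξ = X.
Mole table: n_B1 = 1.92 − X; n_B2 = 1 − X; n_A2 = X.
Summing: n_T = 2.92 − X.
With p_i = (n_i/n_T)P, K_p = p_A2 / (p_B1 p_B2).
This yields a degree-2 equation in X; solving on (0,1), X = 0.161.

X = 0.161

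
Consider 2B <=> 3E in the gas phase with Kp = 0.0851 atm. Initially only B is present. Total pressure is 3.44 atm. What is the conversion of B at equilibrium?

X = 0.176

Take 1 mol B as basis and let X be its fractional conversion, so ξ = 0.5X.
At extent ξ: n_B = 1 − X; n_E = 1.5X.
Summing: n_T = 1 + 0.5X.
Mole fractions y_i = n_i/n_T; Kp = p_E^3 / (p_B^2) with p_i = y_i·P.
Substituting and setting equal to 0.0851 atm gives a polynomial in X; the root in (0,1) is X = 0.176.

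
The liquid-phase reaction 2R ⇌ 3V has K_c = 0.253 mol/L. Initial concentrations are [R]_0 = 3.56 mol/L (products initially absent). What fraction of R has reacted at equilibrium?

Let X = conversion of R; extent ξ = 3.56X/2 mol/L.
Concentrations: [R] = 3.56 − 3.56X; [V] = 5.34X.
K_c = [V]^3 / ([R]^2).
Equating to 0.253 mol/L: the physical root is X = 0.232.

X = 0.232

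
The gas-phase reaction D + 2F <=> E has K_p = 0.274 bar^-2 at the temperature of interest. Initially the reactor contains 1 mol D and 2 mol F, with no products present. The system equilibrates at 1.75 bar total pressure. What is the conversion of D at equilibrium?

X = 0.235

Take 1 mol D as basis and let X be its fractional conversion, so ξ = X.
At extent ξ: n_D = 1 − X; n_F = 2 − 2X; n_E = X.
Summing: n_T = 3 − 2X.
Mole fractions y_i = n_i/n_T; K_p = p_E / (p_D p_F^2) with p_i = y_i·P.
Substituting and setting equal to 0.274 bar^-2 gives a polynomial in X; the root in (0,1) is X = 0.235.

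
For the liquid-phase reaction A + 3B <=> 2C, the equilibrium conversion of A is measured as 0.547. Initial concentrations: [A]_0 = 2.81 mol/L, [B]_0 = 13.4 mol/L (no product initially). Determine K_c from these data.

K_c = 0.0109 (mol/L)^-2

Let X = conversion of A.
Concentrations: [A] = 2.81 − 2.81X; [B] = 13.4 − 8.43X; [C] = 5.62X.
At X = 0.547: [A] = 1.27, [B] = 8.79, [C] = 3.07.
K_c = [C]^2 / ([A] [B]^3) = 0.0109 (mol/L)^-2.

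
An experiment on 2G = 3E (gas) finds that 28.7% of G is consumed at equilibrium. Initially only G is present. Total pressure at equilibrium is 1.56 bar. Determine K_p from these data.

K_p = 0.214 bar

Let X = conversion of G (basis 1 mol G); extent of reaction ξ = 0.5X.
Moles: n_G = 1 − X; n_E = 1.5X.
Total moles n_T = 1 + 0.5X.
At X = 0.287: n_G = 0.713, n_E = 0.43, n_T = 1.14.
p_i = (n_i/n_T)·P. K_p = p_E^3 / (p_G^2) = 0.214 bar.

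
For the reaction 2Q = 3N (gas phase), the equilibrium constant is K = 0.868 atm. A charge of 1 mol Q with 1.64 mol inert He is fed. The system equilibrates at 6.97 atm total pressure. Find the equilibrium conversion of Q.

Take 1 mol Q as basis and let X be its fractional conversion, so ξ = 0.5X.
Moles: n_Q = 1 − X; n_N = 1.5X; n_I = 1.64 (inert).
Total moles n_T = 2.64 + 0.5X.
With p_i = (n_i/n_T)P, K = p_N^3 / (p_Q^2).
Equating to 0.868 atm and solving on 0 < X < 1: X = 0.352.

X = 0.352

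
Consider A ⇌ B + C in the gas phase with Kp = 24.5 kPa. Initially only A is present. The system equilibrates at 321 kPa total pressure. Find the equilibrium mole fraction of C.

Let X = conversion of A (basis 1 mol A); extent of reaction ξ = X.
Moles: n_A = 1 − X; n_B = X; n_C = X.
Summing: n_T = 1 + X.
With p_i = (n_i/n_T)P, Kp = p_B p_C / (p_A).
This yields a degree-2 equation in X; solving on (0,1), X = 0.266.
Then n_C = 0.266, n_T = 1.27, so y_C = 0.210.

y_C = 0.210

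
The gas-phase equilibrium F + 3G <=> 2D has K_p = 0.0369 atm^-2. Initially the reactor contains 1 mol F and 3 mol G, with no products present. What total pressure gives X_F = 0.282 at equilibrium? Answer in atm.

Let X = conversion of F (basis 1 mol F); extent of reaction ξ = X.
Species balance: n_F = 1 − X; n_G = 3 − 3X; n_D = 2X.
n_T = Σnᵢ = 4 − 2X.
K_p = p_D^2 / (p_F p_G^3) with p_i = (n_i/n_T)·P.
At X = 0.282: the mole-fraction product g(X) = Π y_i^ν_i = 0.5234. Since K_p = g(X)·P^{-2}, P = (g/K_p)^(1/2) = (0.5234/0.0369)^(1/2) = 3.77 atm.

P = 3.77 atm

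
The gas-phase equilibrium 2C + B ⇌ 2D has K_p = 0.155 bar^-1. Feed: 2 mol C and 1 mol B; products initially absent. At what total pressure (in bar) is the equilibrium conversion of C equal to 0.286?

P = 3.93 bar

Basis: 2 mol C initially; let X = conversion of C. Extent ξ = X.
Mole table: n_C = 2 − 2X; n_B = 1 − X; n_D = 2X.
n_T = Σnᵢ = 3 − X.
K_p = p_D^2 / (p_C^2 p_B) with p_i = (n_i/n_T)·P.
At X = 0.286: the mole-fraction product g(X) = Π y_i^ν_i = 0.6099. Since K_p = g(X)·P^{-1}, P = (g/K_p)^(1/1) = (0.6099/0.155)^(1/1) = 3.93 bar.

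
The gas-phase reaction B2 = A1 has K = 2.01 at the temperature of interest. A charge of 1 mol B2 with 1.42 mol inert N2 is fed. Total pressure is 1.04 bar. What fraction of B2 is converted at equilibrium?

X = 0.668

Take 1 mol B2 as basis and let X be its fractional conversion, so ξ = X.
Mole table: n_B2 = 1 − X; n_A1 = X; n_I = 1.42 (inert).
Since Δν = 0, n_T = 2.42 throughout.
With p_i = (n_i/n_T)P, K = p_A1 / (p_B2).
This yields a degree-1 equation in X; solving on (0,1), X = 0.668.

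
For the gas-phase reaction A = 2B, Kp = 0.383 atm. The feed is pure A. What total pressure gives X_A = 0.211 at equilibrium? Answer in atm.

Take 1 mol A as basis and let X be its fractional conversion, so ξ = X.
Species balance: n_A = 1 − X; n_B = 2X.
n_T = Σnᵢ = 1 + X.
Kp = p_B^2 / (p_A) with p_i = (n_i/n_T)·P.
At X = 0.211: the mole-fraction product g(X) = Π y_i^ν_i = 0.1864. Since Kp = g(X)·P^{1}, P = (Kp/g)^(1/1) = (0.383/0.1864)^(1/1) = 2.05 atm.

P = 2.05 atm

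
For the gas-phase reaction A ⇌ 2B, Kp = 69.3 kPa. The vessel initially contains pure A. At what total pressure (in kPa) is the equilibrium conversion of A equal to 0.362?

P = 115 kPa

Basis: 1 mol A initially; let X = conversion of A. Extent ξ = X.
At extent ξ: n_A = 1 − X; n_B = 2X.
Total moles n_T = 1 + X.
Kp = p_B^2 / (p_A) with p_i = (n_i/n_T)·P.
At X = 0.362: the mole-fraction product g(X) = Π y_i^ν_i = 0.6032. Since Kp = g(X)·P^{1}, P = (Kp/g)^(1/1) = (69.3/0.6032)^(1/1) = 115 kPa.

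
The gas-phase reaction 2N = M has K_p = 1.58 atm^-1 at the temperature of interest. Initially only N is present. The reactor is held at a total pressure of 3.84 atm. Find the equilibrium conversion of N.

X = 0.801

Take 1 mol N as basis and let X be its fractional conversion, so ξ = 0.5X.
Species balance: n_N = 1 − X; n_M = 0.5X.
Total moles n_T = 1 − 0.5X.
With p_i = (n_i/n_T)P, K_p = p_M / (p_N^2).
This yields a degree-2 equation in X; solving on (0,1), X = 0.801.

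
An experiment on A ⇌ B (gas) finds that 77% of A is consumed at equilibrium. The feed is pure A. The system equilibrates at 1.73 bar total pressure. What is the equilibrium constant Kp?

Take 1 mol A as basis and let X be its fractional conversion, so ξ = X.
Species balance: n_A = 1 − X; n_B = X.
Since Δν = 0, n_T = 1 throughout.
At X = 0.77: n_A = 0.23, n_B = 0.77, n_T = 1.
p_i = (n_i/n_T)·P. Kp = p_B / (p_A) = 3.35.

Kp = 3.35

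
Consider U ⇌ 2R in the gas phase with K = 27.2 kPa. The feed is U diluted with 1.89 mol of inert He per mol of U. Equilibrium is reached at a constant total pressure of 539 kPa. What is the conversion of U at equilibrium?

Take 1 mol U as basis and let X be its fractional conversion, so ξ = X.
Moles: n_U = 1 − X; n_R = 2X; n_I = 1.89 (inert).
Total moles n_T = 2.89 + X.
With p_i = (n_i/n_T)P, K = p_R^2 / (p_U).
Equating to 27.2 kPa and solving on 0 < X < 1: X = 0.178.

X = 0.178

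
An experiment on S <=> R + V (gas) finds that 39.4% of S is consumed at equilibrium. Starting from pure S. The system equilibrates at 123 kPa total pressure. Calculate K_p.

K_p = 22.6 kPa

Basis: 1 mol S initially; let X = conversion of S. Extent ξ = X.
Mole table: n_S = 1 − X; n_R = X; n_V = X.
Total moles n_T = 1 + X.
At X = 0.394: n_S = 0.606, n_R = 0.394, n_V = 0.394, n_T = 1.39.
p_i = (n_i/n_T)·P. K_p = p_R p_V / (p_S) = 22.6 kPa.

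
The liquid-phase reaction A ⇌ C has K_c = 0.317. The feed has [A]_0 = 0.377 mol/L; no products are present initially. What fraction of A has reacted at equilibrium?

Let X = conversion of A; extent ξ = 0.377·X mol/L.
Concentrations: [A] = 0.377 − 0.377X; [C] = 0.377X.
K_c = [C] / ([A]).
This equals 0.317 at X = 0.241 (the root in 0 < X < 1).

X = 0.241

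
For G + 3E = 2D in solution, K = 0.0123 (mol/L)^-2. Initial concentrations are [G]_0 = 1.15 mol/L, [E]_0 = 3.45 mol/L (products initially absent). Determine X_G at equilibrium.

Let X = conversion of G; extent ξ = 1.15·X mol/L.
Concentrations: [G] = 1.15 − 1.15X; [E] = 3.45 − 3.45X; [D] = 2.3X.
K = [D]^2 / ([G] [E]^3).
Setting equal to 0.0123 and solving for X on (0,1) gives X = 0.208.

X = 0.208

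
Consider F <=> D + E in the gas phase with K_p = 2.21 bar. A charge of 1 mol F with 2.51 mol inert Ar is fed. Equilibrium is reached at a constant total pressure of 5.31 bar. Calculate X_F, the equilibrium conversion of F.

X = 0.712

Take 1 mol F as basis and let X be its fractional conversion, so ξ = X.
Species balance: n_F = 1 − X; n_D = X; n_E = X; n_I = 2.51 (inert).
Summing: n_T = 3.51 + X.
Mole fractions y_i = n_i/n_T; K_p = p_D p_E / (p_F) with p_i = y_i·P.
Equating to 2.21 bar and solving on 0 < X < 1: X = 0.712.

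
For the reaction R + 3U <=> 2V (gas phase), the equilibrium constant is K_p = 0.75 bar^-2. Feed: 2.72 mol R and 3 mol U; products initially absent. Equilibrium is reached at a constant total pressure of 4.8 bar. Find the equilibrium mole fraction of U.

y_U = 0.226

Let X = conversion of U (basis 3 mol U); extent of reaction ξ = X.
Species balance: n_R = 2.72 − X; n_U = 3 − 3X; n_V = 2X.
n_T = Σnᵢ = 5.72 − 2X.
y_i = n_i/n_T, p_i = y_i·P. K_p = p_V^2 / (p_R p_U^3).
This yields a degree-4 equation in X; solving on (0,1), X = 0.670.
Then n_U = 0.991, n_T = 4.38, so y_U = 0.226.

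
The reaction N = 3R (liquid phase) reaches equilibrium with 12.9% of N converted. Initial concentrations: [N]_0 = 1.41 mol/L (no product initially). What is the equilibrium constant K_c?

Let X = conversion of N.
Concentrations: [N] = 1.41 − 1.41X; [R] = 4.23X.
At X = 0.129: [N] = 1.23, [R] = 0.546.
K_c = [R]^3 / ([N]) = 0.132 (mol/L)^2.

K_c = 0.132 (mol/L)^2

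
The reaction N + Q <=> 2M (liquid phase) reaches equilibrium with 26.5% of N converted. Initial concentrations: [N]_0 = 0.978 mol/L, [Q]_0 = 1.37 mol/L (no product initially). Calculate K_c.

K_c = 0.336

Let X = conversion of N.
Concentrations: [N] = 0.978 − 0.978X; [Q] = 1.37 − 0.978X; [M] = 1.96X.
At X = 0.265: [N] = 0.719, [Q] = 1.11, [M] = 0.518.
K_c = [M]^2 / ([N] [Q]) = 0.336.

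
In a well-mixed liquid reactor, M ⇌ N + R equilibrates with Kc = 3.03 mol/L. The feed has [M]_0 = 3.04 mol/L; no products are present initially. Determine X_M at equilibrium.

X = 0.617

Let X = conversion of M; extent ξ = 3.04·X mol/L.
Concentrations: [M] = 3.04 − 3.04X; [N] = 3.04X; [R] = 3.04X.
Kc = [N] [R] / ([M]).
Solving Kc = 3.03 for X ∈ (0,1): X = 0.617.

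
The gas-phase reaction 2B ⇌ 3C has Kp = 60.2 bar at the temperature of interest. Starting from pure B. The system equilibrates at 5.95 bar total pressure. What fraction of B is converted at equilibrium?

X = 0.706

Take 1 mol B as basis and let X be its fractional conversion, so ξ = 0.5X.
Mole table: n_B = 1 − X; n_C = 1.5X.
n_T = Σnᵢ = 1 + 0.5X.
Mole fractions y_i = n_i/n_T; Kp = p_C^3 / (p_B^2) with p_i = y_i·P.
This yields a degree-3 equation in X; solving on (0,1), X = 0.706.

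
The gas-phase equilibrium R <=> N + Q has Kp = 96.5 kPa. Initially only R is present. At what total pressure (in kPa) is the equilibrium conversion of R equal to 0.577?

P = 193 kPa

Basis: 1 mol R initially; let X = conversion of R. Extent ξ = X.
Mole table: n_R = 1 − X; n_N = X; n_Q = X.
Summing: n_T = 1 + X.
Kp = p_N p_Q / (p_R) with p_i = (n_i/n_T)·P.
At X = 0.577: the mole-fraction product g(X) = Π y_i^ν_i = 0.4991. Since Kp = g(X)·P^{1}, P = (Kp/g)^(1/1) = (96.5/0.4991)^(1/1) = 193 kPa.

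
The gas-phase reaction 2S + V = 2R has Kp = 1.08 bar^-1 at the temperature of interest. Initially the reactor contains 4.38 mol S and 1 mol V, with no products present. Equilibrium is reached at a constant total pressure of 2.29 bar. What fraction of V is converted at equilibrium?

Let X = conversion of V (basis 1 mol V); extent of reaction ξ = X.
Species balance: n_S = 4.38 − 2X; n_V = 1 − X; n_R = 2X.
Total moles n_T = 5.38 − X.
With p_i = (n_i/n_T)P, Kp = p_R^2 / (p_S^2 p_V).
This yields a degree-3 equation in X; solving on (0,1), X = 0.654.

X = 0.654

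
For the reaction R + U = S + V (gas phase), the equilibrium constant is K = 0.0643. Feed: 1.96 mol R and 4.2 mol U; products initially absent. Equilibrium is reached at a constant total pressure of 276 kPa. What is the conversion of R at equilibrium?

X = 0.291

Basis: 1.96 mol R initially; let X = conversion of R. Extent ξ = 1.96X.
Moles: n_R = 1.96 − 1.96X; n_U = 4.2 − 1.96X; n_S = 1.96X; n_V = 1.96X.
n_T stays at 6.16 (no change in mole number).
y_i = n_i/n_T, p_i = y_i·P. K = p_S p_V / (p_R p_U).
Substituting and setting equal to 0.0643 gives a polynomial in X; the root in (0,1) is X = 0.291.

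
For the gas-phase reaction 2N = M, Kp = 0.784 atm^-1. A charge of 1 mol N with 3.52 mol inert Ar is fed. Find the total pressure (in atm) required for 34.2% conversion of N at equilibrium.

Let X = conversion of N (basis 1 mol N); extent of reaction ξ = 0.5X.
Species balance: n_N = 1 − X; n_M = 0.5X; n_I = 3.52 (inert).
Summing: n_T = 4.52 − 0.5X.
Kp = p_M / (p_N^2) with p_i = (n_i/n_T)·P.
At X = 0.342: the mole-fraction product g(X) = Π y_i^ν_i = 1.718. Since Kp = g(X)·P^{-1}, P = (g/Kp)^(1/1) = (1.718/0.784)^(1/1) = 2.19 atm.

P = 2.19 atm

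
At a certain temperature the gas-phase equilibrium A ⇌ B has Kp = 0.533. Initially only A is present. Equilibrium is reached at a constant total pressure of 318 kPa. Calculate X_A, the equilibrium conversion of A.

X = 0.348

Let X = conversion of A (basis 1 mol A); extent of reaction ξ = X.
Mole table: n_A = 1 − X; n_B = X.
Total moles n_T = 1 (Δν = 0, constant).
With p_i = (n_i/n_T)P, Kp = p_B / (p_A).
Equating to 0.533 and solving on 0 < X < 1: X = 0.348.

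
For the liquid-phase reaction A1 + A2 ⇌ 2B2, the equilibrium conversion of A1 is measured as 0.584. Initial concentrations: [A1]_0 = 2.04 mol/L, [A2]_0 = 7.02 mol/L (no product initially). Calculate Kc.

Let X = conversion of A1.
Concentrations: [A1] = 2.04 − 2.04X; [A2] = 7.02 − 2.04X; [B2] = 4.08X.
At X = 0.584: [A1] = 0.849, [A2] = 5.83, [B2] = 2.38.
Kc = [B2]^2 / ([A1] [A2]) = 1.15.

Kc = 1.15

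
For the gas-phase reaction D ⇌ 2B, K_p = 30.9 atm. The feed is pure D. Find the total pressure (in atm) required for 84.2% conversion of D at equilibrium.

P = 3.17 atm

Let X = conversion of D (basis 1 mol D); extent of reaction ξ = X.
Species balance: n_D = 1 − X; n_B = 2X.
n_T = Σnᵢ = 1 + X.
K_p = p_B^2 / (p_D) with p_i = (n_i/n_T)·P.
At X = 0.842: the mole-fraction product g(X) = Π y_i^ν_i = 9.744. Since K_p = g(X)·P^{1}, P = (K_p/g)^(1/1) = (30.9/9.744)^(1/1) = 3.17 atm.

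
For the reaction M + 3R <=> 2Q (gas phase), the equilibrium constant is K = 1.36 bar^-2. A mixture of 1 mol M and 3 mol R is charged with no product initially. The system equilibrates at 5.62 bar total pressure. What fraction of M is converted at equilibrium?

Basis: 1 mol M initially; let X = conversion of M. Extent ξ = X.
Moles: n_M = 1 − X; n_R = 3 − 3X; n_Q = 2X.
Total moles n_T = 4 − 2X.
y_i = n_i/n_T, p_i = y_i·P. K = p_Q^2 / (p_M p_R^3).
This yields a degree-4 equation in X; solving on (0,1), X = 0.676.

X = 0.676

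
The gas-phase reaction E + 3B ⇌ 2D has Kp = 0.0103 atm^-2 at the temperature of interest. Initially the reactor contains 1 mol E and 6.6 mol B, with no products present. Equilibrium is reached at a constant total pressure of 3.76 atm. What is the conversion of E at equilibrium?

X = 0.308

Let X = conversion of E (basis 1 mol E); extent of reaction ξ = X.
At extent ξ: n_E = 1 − X; n_B = 6.6 − 3X; n_D = 2X.
Summing: n_T = 7.6 − 2X.
y_i = n_i/n_T, p_i = y_i·P. Kp = p_D^2 / (p_E p_B^3).
Setting this equal to 0.0103 atm^-2 and taking the physical root (0 < X < 1) gives X = 0.308.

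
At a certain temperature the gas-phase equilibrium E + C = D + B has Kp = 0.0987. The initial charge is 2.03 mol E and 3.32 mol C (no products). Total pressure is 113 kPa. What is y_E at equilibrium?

y_E = 0.265

Take 2.03 mol E as basis and let X be its fractional conversion, so ξ = 2.03X.
At extent ξ: n_E = 2.03 − 2.03X; n_C = 3.32 − 2.03X; n_D = 2.03X; n_B = 2.03X.
Total moles n_T = 5.35 (Δν = 0, constant).
With p_i = (n_i/n_T)P, Kp = p_D p_B / (p_E p_C).
Equating to 0.0987 and solving on 0 < X < 1: X = 0.303.
Then n_E = 1.42, n_T = 5.35, so y_E = 0.265.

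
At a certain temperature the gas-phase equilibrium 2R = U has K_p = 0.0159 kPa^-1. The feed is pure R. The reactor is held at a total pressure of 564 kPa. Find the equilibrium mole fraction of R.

Basis: 1 mol R initially; let X = conversion of R. Extent ξ = 0.5X.
Mole table: n_R = 1 − X; n_U = 0.5X.
n_T = Σnᵢ = 1 − 0.5X.
Mole fractions y_i = n_i/n_T; K_p = p_U / (p_R^2) with p_i = y_i·P.
This yields a degree-2 equation in X; solving on (0,1), X = 0.835.
Then n_R = 0.165, n_T = 0.582, so y_R = 0.283.

y_R = 0.283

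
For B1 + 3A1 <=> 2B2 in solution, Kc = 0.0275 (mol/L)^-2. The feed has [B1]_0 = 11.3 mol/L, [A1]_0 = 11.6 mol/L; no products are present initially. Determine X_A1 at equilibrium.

Let X = conversion of A1; extent ξ = 11.6X/3 mol/L.
Concentrations: [B1] = 11.3 − 3.87X; [A1] = 11.6 − 11.6X; [B2] = 7.73X.
Kc = [B2]^2 / ([B1] [A1]^3).
This equals 0.0275 at X = 0.612 (the root in 0 < X < 1).

X = 0.612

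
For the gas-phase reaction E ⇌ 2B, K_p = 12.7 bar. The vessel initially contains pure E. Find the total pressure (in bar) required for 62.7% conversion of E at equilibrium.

Basis: 1 mol E initially; let X = conversion of E. Extent ξ = X.
Moles: n_E = 1 − X; n_B = 2X.
n_T = Σnᵢ = 1 + X.
K_p = p_B^2 / (p_E) with p_i = (n_i/n_T)·P.
At X = 0.627: the mole-fraction product g(X) = Π y_i^ν_i = 2.591. Since K_p = g(X)·P^{1}, P = (K_p/g)^(1/1) = (12.7/2.591)^(1/1) = 4.9 bar.

P = 4.9 bar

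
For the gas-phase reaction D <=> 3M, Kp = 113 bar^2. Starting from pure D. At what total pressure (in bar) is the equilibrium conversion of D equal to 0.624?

Let X = conversion of D (basis 1 mol D); extent of reaction ξ = X.
Mole table: n_D = 1 − X; n_M = 3X.
n_T = Σnᵢ = 1 + 2X.
Kp = p_M^3 / (p_D) with p_i = (n_i/n_T)·P.
At X = 0.624: the mole-fraction product g(X) = Π y_i^ν_i = 3.453. Since Kp = g(X)·P^{2}, P = (Kp/g)^(1/2) = (113/3.453)^(1/2) = 5.72 bar.

P = 5.72 bar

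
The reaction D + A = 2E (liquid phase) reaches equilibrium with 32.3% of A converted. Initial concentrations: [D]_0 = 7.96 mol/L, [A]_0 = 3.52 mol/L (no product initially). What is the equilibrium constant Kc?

Let X = conversion of A.
Concentrations: [D] = 7.96 − 3.52X; [A] = 3.52 − 3.52X; [E] = 7.04X.
At X = 0.323: [D] = 6.82, [A] = 2.38, [E] = 2.27.
Kc = [E]^2 / ([D] [A]) = 0.318.

Kc = 0.318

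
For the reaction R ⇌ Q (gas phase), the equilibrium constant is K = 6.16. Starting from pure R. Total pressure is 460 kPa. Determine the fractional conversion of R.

Let X = conversion of R (basis 1 mol R); extent of reaction ξ = X.
Species balance: n_R = 1 − X; n_Q = X.
Total moles n_T = 1 (Δν = 0, constant).
y_i = n_i/n_T, p_i = y_i·P. K = p_Q / (p_R).
This yields a degree-1 equation in X; solving on (0,1), X = 0.860.

X = 0.860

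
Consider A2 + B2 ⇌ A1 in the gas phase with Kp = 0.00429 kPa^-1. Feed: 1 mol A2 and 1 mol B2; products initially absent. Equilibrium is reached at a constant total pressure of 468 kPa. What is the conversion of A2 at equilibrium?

X = 0.423

Basis: 1 mol A2 initially; let X = conversion of A2. Extent ξ = X.
At extent ξ: n_A2 = 1 − X; n_B2 = 1 − X; n_A1 = X.
n_T = Σnᵢ = 2 − X.
Mole fractions y_i = n_i/n_T; Kp = p_A1 / (p_A2 p_B2) with p_i = y_i·P.
Substituting and setting equal to 0.00429 kPa^-1 gives a polynomial in X; the root in (0,1) is X = 0.423.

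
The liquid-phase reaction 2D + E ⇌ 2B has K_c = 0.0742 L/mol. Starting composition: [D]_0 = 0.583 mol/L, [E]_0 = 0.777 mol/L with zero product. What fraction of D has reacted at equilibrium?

X = 0.188

Let X = conversion of D; extent ξ = 0.583X/2 mol/L.
Concentrations: [D] = 0.583 − 0.583X; [E] = 0.777 − 0.291X; [B] = 0.583X.
K_c = [B]^2 / ([D]^2 [E]).
This equals 0.0742 at X = 0.188 (the root in 0 < X < 1).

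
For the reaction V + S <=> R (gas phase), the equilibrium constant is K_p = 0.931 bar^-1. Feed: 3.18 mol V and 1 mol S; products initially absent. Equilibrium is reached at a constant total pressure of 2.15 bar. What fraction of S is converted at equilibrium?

X = 0.591

Basis: 1 mol S initially; let X = conversion of S. Extent ξ = X.
Mole table: n_V = 3.18 − X; n_S = 1 − X; n_R = X.
Summing: n_T = 4.18 − X.
With p_i = (n_i/n_T)P, K_p = p_R / (p_V p_S).
Setting this equal to 0.931 bar^-1 and taking the physical root (0 < X < 1) gives X = 0.591.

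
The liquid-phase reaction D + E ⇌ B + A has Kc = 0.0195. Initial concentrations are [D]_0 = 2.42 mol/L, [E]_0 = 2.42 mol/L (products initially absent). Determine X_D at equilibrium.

X = 0.123

Let X = conversion of D; extent ξ = 2.42·X mol/L.
Concentrations: [D] = 2.42 − 2.42X; [E] = 2.42 − 2.42X; [B] = 2.42X; [A] = 2.42X.
Kc = [B] [A] / ([D] [E]).
Equating to 0.0195: the physical root is X = 0.123.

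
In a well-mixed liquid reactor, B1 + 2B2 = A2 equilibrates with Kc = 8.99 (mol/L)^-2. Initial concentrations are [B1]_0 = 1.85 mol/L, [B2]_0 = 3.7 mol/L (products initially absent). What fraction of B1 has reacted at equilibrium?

X = 0.812

Let X = conversion of B1; extent ξ = 1.85·X mol/L.
Concentrations: [B1] = 1.85 − 1.85X; [B2] = 3.7 − 3.7X; [A2] = 1.85X.
Kc = [A2] / ([B1] [B2]^2).
Solving Kc = 8.99 for X ∈ (0,1): X = 0.812.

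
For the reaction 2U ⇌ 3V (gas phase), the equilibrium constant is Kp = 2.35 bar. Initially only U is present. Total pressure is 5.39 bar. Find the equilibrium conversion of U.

X = 0.387

Let X = conversion of U (basis 1 mol U); extent of reaction ξ = 0.5X.
Species balance: n_U = 1 − X; n_V = 1.5X.
n_T = Σnᵢ = 1 + 0.5X.
With p_i = (n_i/n_T)P, Kp = p_V^3 / (p_U^2).
This yields a degree-3 equation in X; solving on (0,1), X = 0.387.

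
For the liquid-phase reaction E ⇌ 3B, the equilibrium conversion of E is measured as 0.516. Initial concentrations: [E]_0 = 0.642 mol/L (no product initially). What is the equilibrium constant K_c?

Let X = conversion of E.
Concentrations: [E] = 0.642 − 0.642X; [B] = 1.93X.
At X = 0.516: [E] = 0.311, [B] = 0.994.
K_c = [B]^3 / ([E]) = 3.16 (mol/L)^2.

K_c = 3.16 (mol/L)^2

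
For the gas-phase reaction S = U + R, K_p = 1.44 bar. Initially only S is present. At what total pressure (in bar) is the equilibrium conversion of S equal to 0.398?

Basis: 1 mol S initially; let X = conversion of S. Extent ξ = X.
Species balance: n_S = 1 − X; n_U = X; n_R = X.
Summing: n_T = 1 + X.
K_p = p_U p_R / (p_S) with p_i = (n_i/n_T)·P.
At X = 0.398: the mole-fraction product g(X) = Π y_i^ν_i = 0.1882. Since K_p = g(X)·P^{1}, P = (K_p/g)^(1/1) = (1.44/0.1882)^(1/1) = 7.65 bar.

P = 7.65 bar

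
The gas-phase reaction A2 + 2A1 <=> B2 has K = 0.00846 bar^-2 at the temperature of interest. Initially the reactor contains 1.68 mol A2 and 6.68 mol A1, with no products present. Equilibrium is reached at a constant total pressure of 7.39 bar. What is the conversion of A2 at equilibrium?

X = 0.219

Basis: 1.68 mol A2 initially; let X = conversion of A2. Extent ξ = 1.68X.
Moles: n_A2 = 1.68 − 1.68X; n_A1 = 6.68 − 3.36X; n_B2 = 1.68X.
Total moles n_T = 8.36 − 3.36X.
With p_i = (n_i/n_T)P, K = p_B2 / (p_A2 p_A1^2).
Equating to 0.00846 bar^-2 and solving on 0 < X < 1: X = 0.219.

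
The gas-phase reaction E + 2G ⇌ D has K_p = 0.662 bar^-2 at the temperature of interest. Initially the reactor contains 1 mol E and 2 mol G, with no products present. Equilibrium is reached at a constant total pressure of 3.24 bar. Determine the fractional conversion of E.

X = 0.587

Let X = conversion of E (basis 1 mol E); extent of reaction ξ = X.
Mole table: n_E = 1 − X; n_G = 2 − 2X; n_D = X.
n_T = Σnᵢ = 3 − 2X.
y_i = n_i/n_T, p_i = y_i·P. K_p = p_D / (p_E p_G^2).
Setting this equal to 0.662 bar^-2 and taking the physical root (0 < X < 1) gives X = 0.587.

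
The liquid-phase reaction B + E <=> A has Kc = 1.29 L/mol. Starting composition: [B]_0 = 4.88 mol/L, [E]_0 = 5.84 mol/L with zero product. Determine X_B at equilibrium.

Let X = conversion of B; extent ξ = 4.88·X mol/L.
Concentrations: [B] = 4.88 − 4.88X; [E] = 5.84 − 4.88X; [A] = 4.88X.
Kc = [A] / ([B] [E]).
Setting equal to 1.29 and solving for X on (0,1) gives X = 0.741.

X = 0.741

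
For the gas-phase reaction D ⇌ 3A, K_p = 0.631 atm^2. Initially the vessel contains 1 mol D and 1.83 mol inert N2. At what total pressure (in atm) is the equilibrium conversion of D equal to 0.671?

Take 1 mol D as basis and let X be its fractional conversion, so ξ = X.
At extent ξ: n_D = 1 − X; n_A = 3X; n_I = 1.83 (inert).
Total moles n_T = 2.83 + 2X.
K_p = p_A^3 / (p_D) with p_i = (n_i/n_T)·P.
At X = 0.671: the mole-fraction product g(X) = Π y_i^ν_i = 1.424. Since K_p = g(X)·P^{2}, P = (K_p/g)^(1/2) = (0.631/1.424)^(1/2) = 0.666 atm.

P = 0.666 atm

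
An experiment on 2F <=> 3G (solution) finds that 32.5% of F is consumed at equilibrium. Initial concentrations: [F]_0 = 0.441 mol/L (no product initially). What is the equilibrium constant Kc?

Kc = 0.112 mol/L

Let X = conversion of F.
Concentrations: [F] = 0.441 − 0.441X; [G] = 0.661X.
At X = 0.325: [F] = 0.298, [G] = 0.215.
Kc = [G]^3 / ([F]^2) = 0.112 mol/L.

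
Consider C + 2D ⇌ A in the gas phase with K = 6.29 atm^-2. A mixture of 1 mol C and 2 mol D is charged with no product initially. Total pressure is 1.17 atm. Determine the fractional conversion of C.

X = 0.618

Take 1 mol C as basis and let X be its fractional conversion, so ξ = X.
Moles: n_C = 1 − X; n_D = 2 − 2X; n_A = X.
Total moles n_T = 3 − 2X.
Mole fractions y_i = n_i/n_T; K = p_A / (p_C p_D^2) with p_i = y_i·P.
This yields a degree-3 equation in X; solving on (0,1), X = 0.618.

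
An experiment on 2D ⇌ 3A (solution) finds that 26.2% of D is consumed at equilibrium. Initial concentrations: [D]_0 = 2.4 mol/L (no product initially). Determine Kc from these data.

Let X = conversion of D.
Concentrations: [D] = 2.4 − 2.4X; [A] = 3.6X.
At X = 0.262: [D] = 1.77, [A] = 0.943.
Kc = [A]^3 / ([D]^2) = 0.267 mol/L.

Kc = 0.267 mol/L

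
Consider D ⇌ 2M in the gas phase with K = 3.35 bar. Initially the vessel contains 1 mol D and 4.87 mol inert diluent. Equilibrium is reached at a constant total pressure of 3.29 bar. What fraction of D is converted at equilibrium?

Let X = conversion of D (basis 1 mol D); extent of reaction ξ = X.
At extent ξ: n_D = 1 − X; n_M = 2X; n_I = 4.87 (inert).
n_T = Σnᵢ = 5.87 + X.
y_i = n_i/n_T, p_i = y_i·P. K = p_M^2 / (p_D).
Setting this equal to 3.35 bar and taking the physical root (0 < X < 1) gives X = 0.704.

X = 0.704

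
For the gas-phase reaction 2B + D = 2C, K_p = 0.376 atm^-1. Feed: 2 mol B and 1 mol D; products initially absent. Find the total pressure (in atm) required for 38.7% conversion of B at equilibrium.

Basis: 2 mol B initially; let X = conversion of B. Extent ξ = X.
Mole table: n_B = 2 − 2X; n_D = 1 − X; n_C = 2X.
Summing: n_T = 3 − X.
K_p = p_C^2 / (p_B^2 p_D) with p_i = (n_i/n_T)·P.
At X = 0.387: the mole-fraction product g(X) = Π y_i^ν_i = 1.699. Since K_p = g(X)·P^{-1}, P = (g/K_p)^(1/1) = (1.699/0.376)^(1/1) = 4.52 atm.

P = 4.52 atm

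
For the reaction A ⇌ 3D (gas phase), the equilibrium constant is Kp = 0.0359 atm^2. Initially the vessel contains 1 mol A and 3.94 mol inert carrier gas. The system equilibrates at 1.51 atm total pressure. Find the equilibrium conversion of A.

Let X = conversion of A (basis 1 mol A); extent of reaction ξ = X.
Mole table: n_A = 1 − X; n_D = 3X; n_I = 3.94 (inert).
Total moles n_T = 4.94 + 2X.
With p_i = (n_i/n_T)P, Kp = p_D^3 / (p_A).
This yields a degree-3 equation in X; solving on (0,1), X = 0.235.

X = 0.235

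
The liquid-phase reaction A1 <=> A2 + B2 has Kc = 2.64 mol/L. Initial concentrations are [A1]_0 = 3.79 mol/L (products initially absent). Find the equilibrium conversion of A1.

Let X = conversion of A1; extent ξ = 3.79·X mol/L.
Concentrations: [A1] = 3.79 − 3.79X; [A2] = 3.79X; [B2] = 3.79X.
Kc = [A2] [B2] / ([A1]).
Equating to 2.64 mol/L: the physical root is X = 0.556.

X = 0.556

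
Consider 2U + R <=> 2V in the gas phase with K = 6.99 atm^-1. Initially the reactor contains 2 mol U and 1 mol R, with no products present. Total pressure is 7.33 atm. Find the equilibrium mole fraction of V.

y_V = 0.627

Take 2 mol U as basis and let X be its fractional conversion, so ξ = X.
Moles: n_U = 2 − 2X; n_R = 1 − X; n_V = 2X.
Total moles n_T = 3 − X.
Mole fractions y_i = n_i/n_T; K = p_V^2 / (p_U^2 p_R) with p_i = y_i·P.
Substituting and setting equal to 6.99 atm^-1 gives a polynomial in X; the root in (0,1) is X = 0.716.
Then n_V = 1.43, n_T = 2.28, so y_V = 0.627.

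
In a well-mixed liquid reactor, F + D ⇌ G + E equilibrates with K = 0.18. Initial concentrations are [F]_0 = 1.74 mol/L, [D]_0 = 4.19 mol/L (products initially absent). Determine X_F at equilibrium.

X = 0.444

Let X = conversion of F; extent ξ = 1.74·X mol/L.
Concentrations: [F] = 1.74 − 1.74X; [D] = 4.19 − 1.74X; [G] = 1.74X; [E] = 1.74X.
K = [G] [E] / ([F] [D]).
Solving K = 0.18 for X ∈ (0,1): X = 0.444.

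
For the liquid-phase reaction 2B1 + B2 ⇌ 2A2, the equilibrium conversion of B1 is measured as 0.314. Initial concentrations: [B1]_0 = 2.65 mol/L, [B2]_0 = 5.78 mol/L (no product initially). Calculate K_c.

Let X = conversion of B1.
Concentrations: [B1] = 2.65 − 2.65X; [B2] = 5.78 − 1.32X; [A2] = 2.65X.
At X = 0.314: [B1] = 1.82, [B2] = 5.36, [A2] = 0.832.
K_c = [A2]^2 / ([B1]^2 [B2]) = 0.0391 L/mol.

K_c = 0.0391 L/mol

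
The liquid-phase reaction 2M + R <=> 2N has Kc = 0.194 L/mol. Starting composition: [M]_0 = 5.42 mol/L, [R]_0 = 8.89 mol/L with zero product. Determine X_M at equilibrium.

X = 0.545

Let X = conversion of M; extent ξ = 5.42X/2 mol/L.
Concentrations: [M] = 5.42 − 5.42X; [R] = 8.89 − 2.71X; [N] = 5.42X.
Kc = [N]^2 / ([M]^2 [R]).
Equating to 0.194 L/mol: the physical root is X = 0.545.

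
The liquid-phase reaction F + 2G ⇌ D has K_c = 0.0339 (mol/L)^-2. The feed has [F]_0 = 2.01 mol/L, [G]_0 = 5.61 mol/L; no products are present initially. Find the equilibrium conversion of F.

X = 0.367

Let X = conversion of F; extent ξ = 2.01·X mol/L.
Concentrations: [F] = 2.01 − 2.01X; [G] = 5.61 − 4.02X; [D] = 2.01X.
K_c = [D] / ([F] [G]^2).
Setting equal to 0.0339 and solving for X on (0,1) gives X = 0.367.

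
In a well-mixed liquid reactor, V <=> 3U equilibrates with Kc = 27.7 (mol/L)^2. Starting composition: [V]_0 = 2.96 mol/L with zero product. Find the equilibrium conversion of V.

X = 0.410

Let X = conversion of V; extent ξ = 2.96·X mol/L.
Concentrations: [V] = 2.96 − 2.96X; [U] = 8.88X.
Kc = [U]^3 / ([V]).
Solving Kc = 27.7 for X ∈ (0,1): X = 0.410.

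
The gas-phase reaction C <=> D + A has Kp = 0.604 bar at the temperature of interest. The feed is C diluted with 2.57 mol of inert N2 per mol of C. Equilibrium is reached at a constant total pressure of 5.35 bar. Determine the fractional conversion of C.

Take 1 mol C as basis and let X be its fractional conversion, so ξ = X.
Species balance: n_C = 1 − X; n_D = X; n_A = X; n_I = 2.57 (inert).
Summing: n_T = 3.57 + X.
With p_i = (n_i/n_T)P, Kp = p_D p_A / (p_C).
This yields a degree-2 equation in X; solving on (0,1), X = 0.485.

X = 0.485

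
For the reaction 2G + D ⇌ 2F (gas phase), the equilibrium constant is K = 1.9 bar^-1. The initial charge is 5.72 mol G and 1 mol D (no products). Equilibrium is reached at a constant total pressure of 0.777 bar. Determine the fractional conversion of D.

X = 0.648

Take 1 mol D as basis and let X be its fractional conversion, so ξ = X.
At extent ξ: n_G = 5.72 − 2X; n_D = 1 − X; n_F = 2X.
Summing: n_T = 6.72 − X.
y_i = n_i/n_T, p_i = y_i·P. K = p_F^2 / (p_G^2 p_D).
Setting this equal to 1.9 bar^-1 and taking the physical root (0 < X < 1) gives X = 0.648.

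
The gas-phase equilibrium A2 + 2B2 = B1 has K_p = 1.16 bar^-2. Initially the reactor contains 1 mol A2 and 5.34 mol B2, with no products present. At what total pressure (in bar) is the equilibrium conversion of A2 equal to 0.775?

Let X = conversion of A2 (basis 1 mol A2); extent of reaction ξ = X.
Moles: n_A2 = 1 − X; n_B2 = 5.34 − 2X; n_B1 = X.
n_T = Σnᵢ = 6.34 − 2X.
K_p = p_B1 / (p_A2 p_B2^2) with p_i = (n_i/n_T)·P.
At X = 0.775: the mole-fraction product g(X) = Π y_i^ν_i = 5.502. Since K_p = g(X)·P^{-2}, P = (g/K_p)^(1/2) = (5.502/1.16)^(1/2) = 2.18 bar.

P = 2.18 bar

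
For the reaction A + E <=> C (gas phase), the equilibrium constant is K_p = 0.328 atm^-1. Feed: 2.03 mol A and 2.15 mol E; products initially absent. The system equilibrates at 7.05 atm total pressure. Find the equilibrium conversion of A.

Basis: 2.03 mol A initially; let X = conversion of A. Extent ξ = 2.03X.
Moles: n_A = 2.03 − 2.03X; n_E = 2.15 − 2.03X; n_C = 2.03X.
Summing: n_T = 4.18 − 2.03X.
With p_i = (n_i/n_T)P, K_p = p_C / (p_A p_E).
This yields a degree-2 equation in X; solving on (0,1), X = 0.463.

X = 0.463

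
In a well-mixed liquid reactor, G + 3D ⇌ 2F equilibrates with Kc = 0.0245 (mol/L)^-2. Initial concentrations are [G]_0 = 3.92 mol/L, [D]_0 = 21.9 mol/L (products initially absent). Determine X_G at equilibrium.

Let X = conversion of G; extent ξ = 3.92·X mol/L.
Concentrations: [G] = 3.92 − 3.92X; [D] = 21.9 − 11.8X; [F] = 7.84X.
Kc = [F]^2 / ([G] [D]^3).
Equating to 0.0245 (mol/L)^-2: the physical root is X = 0.795.

X = 0.795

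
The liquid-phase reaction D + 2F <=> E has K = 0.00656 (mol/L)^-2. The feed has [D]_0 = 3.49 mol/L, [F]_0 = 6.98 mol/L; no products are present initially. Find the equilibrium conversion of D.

Let X = conversion of D; extent ξ = 3.49·X mol/L.
Concentrations: [D] = 3.49 − 3.49X; [F] = 6.98 − 6.98X; [E] = 3.49X.
K = [E] / ([D] [F]^2).
Solving K = 0.00656 for X ∈ (0,1): X = 0.178.

X = 0.178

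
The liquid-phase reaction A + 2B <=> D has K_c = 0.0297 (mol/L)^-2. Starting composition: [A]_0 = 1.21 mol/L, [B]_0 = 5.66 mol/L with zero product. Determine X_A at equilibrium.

Let X = conversion of A; extent ξ = 1.21·X mol/L.
Concentrations: [A] = 1.21 − 1.21X; [B] = 5.66 − 2.42X; [D] = 1.21X.
K_c = [D] / ([A] [B]^2).
Equating to 0.0297 (mol/L)^-2: the physical root is X = 0.396.

X = 0.396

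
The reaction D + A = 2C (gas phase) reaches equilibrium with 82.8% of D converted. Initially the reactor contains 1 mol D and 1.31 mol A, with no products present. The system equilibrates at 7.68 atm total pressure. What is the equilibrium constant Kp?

Kp = 33.1

Take 1 mol D as basis and let X be its fractional conversion, so ξ = X.
Mole table: n_D = 1 − X; n_A = 1.31 − X; n_C = 2X.
Total moles n_T = 2.31 (Δν = 0, constant).
At X = 0.828: n_D = 0.172, n_A = 0.482, n_C = 1.66, n_T = 2.31.
p_i = (n_i/n_T)·P. Kp = p_C^2 / (p_D p_A) = 33.1.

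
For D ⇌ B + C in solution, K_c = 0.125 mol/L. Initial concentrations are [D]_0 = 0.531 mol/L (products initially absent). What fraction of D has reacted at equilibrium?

X = 0.382

Let X = conversion of D; extent ξ = 0.531·X mol/L.
Concentrations: [D] = 0.531 − 0.531X; [B] = 0.531X; [C] = 0.531X.
K_c = [B] [C] / ([D]).
This equals 0.125 at X = 0.382 (the root in 0 < X < 1).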